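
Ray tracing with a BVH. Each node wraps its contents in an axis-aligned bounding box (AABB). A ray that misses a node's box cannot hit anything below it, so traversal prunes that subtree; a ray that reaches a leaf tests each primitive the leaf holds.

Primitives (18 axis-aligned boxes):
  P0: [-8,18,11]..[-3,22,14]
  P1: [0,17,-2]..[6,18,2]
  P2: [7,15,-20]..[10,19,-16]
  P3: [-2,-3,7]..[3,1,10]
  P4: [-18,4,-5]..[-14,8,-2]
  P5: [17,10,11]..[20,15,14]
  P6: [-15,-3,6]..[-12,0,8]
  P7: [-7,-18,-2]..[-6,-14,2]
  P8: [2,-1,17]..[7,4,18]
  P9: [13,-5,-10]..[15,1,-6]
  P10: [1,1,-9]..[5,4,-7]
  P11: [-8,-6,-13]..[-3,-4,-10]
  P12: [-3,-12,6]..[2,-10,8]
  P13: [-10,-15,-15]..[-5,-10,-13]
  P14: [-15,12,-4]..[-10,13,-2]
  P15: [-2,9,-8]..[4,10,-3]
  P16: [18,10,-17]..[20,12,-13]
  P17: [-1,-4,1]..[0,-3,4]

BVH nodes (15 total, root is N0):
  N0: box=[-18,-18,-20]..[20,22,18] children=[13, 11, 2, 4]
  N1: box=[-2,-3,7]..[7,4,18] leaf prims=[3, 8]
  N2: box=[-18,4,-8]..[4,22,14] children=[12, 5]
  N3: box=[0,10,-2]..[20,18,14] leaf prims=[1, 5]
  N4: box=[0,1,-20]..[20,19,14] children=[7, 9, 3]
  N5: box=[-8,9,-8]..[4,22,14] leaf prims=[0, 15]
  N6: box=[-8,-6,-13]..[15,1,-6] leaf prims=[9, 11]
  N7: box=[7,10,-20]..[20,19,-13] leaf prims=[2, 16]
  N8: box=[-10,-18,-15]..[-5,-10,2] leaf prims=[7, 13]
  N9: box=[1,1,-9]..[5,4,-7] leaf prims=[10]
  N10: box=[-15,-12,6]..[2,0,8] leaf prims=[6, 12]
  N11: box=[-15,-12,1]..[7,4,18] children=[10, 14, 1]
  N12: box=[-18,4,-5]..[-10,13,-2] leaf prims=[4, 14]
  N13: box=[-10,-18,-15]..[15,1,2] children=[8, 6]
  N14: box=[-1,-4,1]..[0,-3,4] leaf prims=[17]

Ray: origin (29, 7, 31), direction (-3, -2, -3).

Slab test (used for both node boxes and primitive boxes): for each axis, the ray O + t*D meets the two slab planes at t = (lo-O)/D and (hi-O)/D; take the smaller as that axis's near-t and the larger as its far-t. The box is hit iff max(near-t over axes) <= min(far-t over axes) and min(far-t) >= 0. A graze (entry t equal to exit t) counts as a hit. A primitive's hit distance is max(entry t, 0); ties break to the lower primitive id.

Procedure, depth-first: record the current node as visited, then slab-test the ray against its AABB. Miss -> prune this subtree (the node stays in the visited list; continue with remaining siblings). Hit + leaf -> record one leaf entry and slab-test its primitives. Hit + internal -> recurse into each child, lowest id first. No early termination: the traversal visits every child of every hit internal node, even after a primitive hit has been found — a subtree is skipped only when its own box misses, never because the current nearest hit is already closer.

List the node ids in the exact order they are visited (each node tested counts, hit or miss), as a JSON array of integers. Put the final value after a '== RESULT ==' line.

Traverse from the root:
N0 x:[3,47/3] y:[-15/2,25/2] z:[13/3,17] -> hit [13/3,25/2], descend [2, 4, 11, 13]
  N2 x:[25/3,47/3] y:[-15/2,3/2] z:[17/3,13] -> miss, prune
  N4 x:[3,29/3] y:[-6,3] z:[17/3,17] -> miss, prune
  N11 x:[22/3,44/3] y:[3/2,19/2] z:[13/3,10] -> hit [22/3,19/2], descend [1, 10, 14]
    N1 x:[22/3,31/3] y:[3/2,5] z:[13/3,8] -> miss, prune
    N10 x:[9,44/3] y:[7/2,19/2] z:[23/3,25/3] -> miss, prune
    N14 x:[29/3,10] y:[5,11/2] z:[9,10] -> miss, prune
  N13 x:[14/3,13] y:[3,25/2] z:[29/3,46/3] -> hit [29/3,25/2], descend [6, 8]
    N6 x:[14/3,37/3] y:[3,13/2] z:[37/3,44/3] -> miss, prune
    N8 x:[34/3,13] y:[17/2,25/2] z:[29/3,46/3] -> hit [34/3,25/2] leaf, test {P7(miss), P13(miss)}

10 AABB tests over nodes [0, 2, 4, 11, 1, 10, 14, 13, 6, 8]; 1 leaf entered; closest miss.

== RESULT ==
[0, 2, 4, 11, 1, 10, 14, 13, 6, 8]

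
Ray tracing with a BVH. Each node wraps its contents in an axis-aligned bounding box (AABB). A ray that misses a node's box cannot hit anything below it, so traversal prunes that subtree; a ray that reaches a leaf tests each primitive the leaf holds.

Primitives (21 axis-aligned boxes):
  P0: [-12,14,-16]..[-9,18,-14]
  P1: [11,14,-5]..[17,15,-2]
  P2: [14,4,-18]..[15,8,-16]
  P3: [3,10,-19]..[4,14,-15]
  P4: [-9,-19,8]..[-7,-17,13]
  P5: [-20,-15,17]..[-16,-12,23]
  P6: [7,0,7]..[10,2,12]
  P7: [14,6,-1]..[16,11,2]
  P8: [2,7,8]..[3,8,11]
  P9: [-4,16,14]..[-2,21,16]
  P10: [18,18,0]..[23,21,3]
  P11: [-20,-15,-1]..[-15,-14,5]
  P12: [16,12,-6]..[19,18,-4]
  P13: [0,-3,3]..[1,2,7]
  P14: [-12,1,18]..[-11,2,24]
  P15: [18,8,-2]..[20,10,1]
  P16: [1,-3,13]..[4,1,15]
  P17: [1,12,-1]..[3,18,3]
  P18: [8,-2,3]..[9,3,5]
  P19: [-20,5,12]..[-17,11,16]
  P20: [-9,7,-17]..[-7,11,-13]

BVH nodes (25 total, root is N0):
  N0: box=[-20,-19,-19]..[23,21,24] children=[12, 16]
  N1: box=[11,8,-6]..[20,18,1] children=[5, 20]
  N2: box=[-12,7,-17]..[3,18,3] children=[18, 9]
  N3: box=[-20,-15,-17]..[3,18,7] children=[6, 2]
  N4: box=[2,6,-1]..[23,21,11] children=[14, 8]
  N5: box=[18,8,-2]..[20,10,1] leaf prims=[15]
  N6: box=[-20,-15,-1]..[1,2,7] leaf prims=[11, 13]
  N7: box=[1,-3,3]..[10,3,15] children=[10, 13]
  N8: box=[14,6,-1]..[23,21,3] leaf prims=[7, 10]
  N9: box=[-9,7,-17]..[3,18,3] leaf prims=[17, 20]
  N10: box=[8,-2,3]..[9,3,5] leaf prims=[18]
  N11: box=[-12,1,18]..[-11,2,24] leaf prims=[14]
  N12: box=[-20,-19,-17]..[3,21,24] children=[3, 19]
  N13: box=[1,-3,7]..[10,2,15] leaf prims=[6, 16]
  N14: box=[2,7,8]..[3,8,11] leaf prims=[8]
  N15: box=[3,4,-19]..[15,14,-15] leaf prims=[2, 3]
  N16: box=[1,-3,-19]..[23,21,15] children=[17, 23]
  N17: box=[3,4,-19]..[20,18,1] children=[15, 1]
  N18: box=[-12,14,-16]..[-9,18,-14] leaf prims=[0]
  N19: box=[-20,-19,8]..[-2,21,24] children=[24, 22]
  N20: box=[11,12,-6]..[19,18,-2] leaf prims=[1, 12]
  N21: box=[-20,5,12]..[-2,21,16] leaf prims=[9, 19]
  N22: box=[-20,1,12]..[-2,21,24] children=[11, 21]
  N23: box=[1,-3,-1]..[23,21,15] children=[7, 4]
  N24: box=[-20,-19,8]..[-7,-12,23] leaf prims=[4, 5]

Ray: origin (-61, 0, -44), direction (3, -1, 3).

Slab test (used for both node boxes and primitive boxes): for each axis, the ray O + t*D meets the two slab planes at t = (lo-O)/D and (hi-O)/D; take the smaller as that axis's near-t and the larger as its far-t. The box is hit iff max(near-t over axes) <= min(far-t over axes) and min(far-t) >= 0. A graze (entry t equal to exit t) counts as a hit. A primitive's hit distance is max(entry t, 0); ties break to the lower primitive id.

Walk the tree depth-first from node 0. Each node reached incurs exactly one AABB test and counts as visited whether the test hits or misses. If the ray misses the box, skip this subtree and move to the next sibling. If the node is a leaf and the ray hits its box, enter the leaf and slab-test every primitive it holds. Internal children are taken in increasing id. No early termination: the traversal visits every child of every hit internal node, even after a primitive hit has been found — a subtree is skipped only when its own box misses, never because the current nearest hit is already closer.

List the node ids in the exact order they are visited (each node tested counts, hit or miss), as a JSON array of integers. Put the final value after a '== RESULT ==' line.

Traverse from the root:
N0 x:[41/3,28] y:[-21,19] z:[25/3,68/3] -> hit [41/3,19], descend [12, 16]
  N12 x:[41/3,64/3] y:[-21,19] z:[9,68/3] -> hit [41/3,19], descend [3, 19]
    N3 x:[41/3,64/3] y:[-18,15] z:[9,17] -> hit [41/3,15], descend [2, 6]
      N2 x:[49/3,64/3] y:[-18,-7] z:[9,47/3] -> miss, prune
      N6 x:[41/3,62/3] y:[-2,15] z:[43/3,17] -> hit [43/3,15] leaf, test {P11@t=43/3, P13(miss)}
    N19 x:[41/3,59/3] y:[-21,19] z:[52/3,68/3] -> hit [52/3,19], descend [22, 24]
      N22 x:[41/3,59/3] y:[-21,-1] z:[56/3,68/3] -> miss, prune
      N24 x:[41/3,18] y:[12,19] z:[52/3,67/3] -> hit [52/3,18] leaf, test {P4@t=52/3, P5(miss)}
  N16 x:[62/3,28] y:[-21,3] z:[25/3,59/3] -> miss, prune

9 AABB tests over nodes [0, 12, 3, 2, 6, 19, 22, 24, 16]; 2 leaves entered; closest P11.

== RESULT ==
[0, 12, 3, 2, 6, 19, 22, 24, 16]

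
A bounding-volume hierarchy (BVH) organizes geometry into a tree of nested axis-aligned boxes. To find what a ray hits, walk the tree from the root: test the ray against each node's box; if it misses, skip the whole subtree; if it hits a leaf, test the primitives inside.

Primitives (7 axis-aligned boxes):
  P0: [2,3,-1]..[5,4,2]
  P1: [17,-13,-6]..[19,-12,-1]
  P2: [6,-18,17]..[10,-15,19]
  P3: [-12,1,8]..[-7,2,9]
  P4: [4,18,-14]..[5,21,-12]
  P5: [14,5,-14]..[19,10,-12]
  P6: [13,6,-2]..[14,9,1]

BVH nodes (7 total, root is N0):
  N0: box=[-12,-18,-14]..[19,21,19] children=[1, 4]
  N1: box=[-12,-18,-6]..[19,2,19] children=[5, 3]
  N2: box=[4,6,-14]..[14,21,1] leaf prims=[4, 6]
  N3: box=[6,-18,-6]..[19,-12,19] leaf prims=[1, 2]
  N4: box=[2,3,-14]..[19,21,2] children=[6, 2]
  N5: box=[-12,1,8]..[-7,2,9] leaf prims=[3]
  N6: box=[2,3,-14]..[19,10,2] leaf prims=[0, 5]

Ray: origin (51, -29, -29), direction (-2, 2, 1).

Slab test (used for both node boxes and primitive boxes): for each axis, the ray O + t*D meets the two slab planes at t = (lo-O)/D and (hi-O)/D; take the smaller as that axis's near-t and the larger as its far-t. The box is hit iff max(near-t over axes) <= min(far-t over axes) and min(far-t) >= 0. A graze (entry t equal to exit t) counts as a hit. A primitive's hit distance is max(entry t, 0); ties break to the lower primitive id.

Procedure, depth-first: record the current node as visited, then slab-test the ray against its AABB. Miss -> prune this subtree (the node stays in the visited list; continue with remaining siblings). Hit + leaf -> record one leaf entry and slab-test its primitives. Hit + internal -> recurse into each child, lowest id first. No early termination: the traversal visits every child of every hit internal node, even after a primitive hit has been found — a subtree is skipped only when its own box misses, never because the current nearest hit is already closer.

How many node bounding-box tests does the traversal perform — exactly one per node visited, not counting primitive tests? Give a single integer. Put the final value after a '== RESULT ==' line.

Trace the traversal:
N0 x:[16,63/2] y:[11/2,25] z:[15,48] -> hit [16,25], descend [1, 4]
  N1 x:[16,63/2] y:[11/2,31/2] z:[23,48] -> miss, prune
  N4 x:[16,49/2] y:[16,25] z:[15,31] -> hit [16,49/2], descend [2, 6]
    N2 x:[37/2,47/2] y:[35/2,25] z:[15,30] -> hit [37/2,47/2] leaf, test {P4(miss), P6(miss)}
    N6 x:[16,49/2] y:[16,39/2] z:[15,31] -> hit [16,39/2] leaf, test {P0(miss), P5@t=17}

5 AABB tests over nodes [0, 1, 4, 2, 6]; 2 leaves entered; closest P5.

== RESULT ==
5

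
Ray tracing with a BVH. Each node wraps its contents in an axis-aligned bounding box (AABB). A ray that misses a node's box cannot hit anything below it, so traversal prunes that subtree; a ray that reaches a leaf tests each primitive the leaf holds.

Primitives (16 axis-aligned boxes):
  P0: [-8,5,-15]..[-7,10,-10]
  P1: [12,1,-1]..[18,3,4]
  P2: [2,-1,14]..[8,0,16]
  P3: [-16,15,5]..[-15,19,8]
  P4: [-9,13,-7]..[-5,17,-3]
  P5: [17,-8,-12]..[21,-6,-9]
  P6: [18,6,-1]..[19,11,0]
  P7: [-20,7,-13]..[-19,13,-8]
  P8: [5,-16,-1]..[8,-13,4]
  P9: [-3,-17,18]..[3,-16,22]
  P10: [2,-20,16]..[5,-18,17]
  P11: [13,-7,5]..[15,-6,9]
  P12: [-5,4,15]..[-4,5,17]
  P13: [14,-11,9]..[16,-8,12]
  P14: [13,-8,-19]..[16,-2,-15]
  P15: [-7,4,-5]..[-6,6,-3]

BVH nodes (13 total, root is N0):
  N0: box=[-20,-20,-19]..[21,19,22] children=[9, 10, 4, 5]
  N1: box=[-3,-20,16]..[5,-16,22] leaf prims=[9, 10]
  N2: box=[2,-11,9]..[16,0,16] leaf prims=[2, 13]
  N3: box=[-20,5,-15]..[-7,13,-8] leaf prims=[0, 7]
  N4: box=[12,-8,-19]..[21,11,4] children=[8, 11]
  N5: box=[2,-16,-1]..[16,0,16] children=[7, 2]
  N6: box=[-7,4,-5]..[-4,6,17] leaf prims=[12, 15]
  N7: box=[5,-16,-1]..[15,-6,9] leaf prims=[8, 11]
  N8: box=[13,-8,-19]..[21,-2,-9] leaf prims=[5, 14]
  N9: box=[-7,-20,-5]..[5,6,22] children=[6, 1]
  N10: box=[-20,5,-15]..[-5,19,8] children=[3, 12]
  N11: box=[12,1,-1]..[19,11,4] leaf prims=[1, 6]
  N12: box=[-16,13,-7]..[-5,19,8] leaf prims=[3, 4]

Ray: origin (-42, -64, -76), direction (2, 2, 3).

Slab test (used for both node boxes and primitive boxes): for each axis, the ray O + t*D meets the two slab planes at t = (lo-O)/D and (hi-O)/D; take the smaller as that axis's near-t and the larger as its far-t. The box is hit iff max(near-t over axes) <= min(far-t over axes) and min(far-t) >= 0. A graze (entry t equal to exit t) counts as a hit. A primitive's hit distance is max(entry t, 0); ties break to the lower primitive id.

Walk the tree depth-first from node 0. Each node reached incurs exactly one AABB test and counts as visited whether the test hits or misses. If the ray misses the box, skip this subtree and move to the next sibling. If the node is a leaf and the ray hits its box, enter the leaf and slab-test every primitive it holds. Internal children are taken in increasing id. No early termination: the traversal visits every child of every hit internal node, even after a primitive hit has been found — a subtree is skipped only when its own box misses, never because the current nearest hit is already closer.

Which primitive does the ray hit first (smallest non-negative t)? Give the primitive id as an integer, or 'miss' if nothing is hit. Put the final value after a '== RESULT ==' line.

Traverse from the root:
N0 x:[11,63/2] y:[22,83/2] z:[19,98/3] -> hit [22,63/2], descend [4, 5, 9, 10]
  N4 x:[27,63/2] y:[28,75/2] z:[19,80/3] -> miss, prune
  N5 x:[22,29] y:[24,32] z:[25,92/3] -> hit [25,29], descend [2, 7]
    N2 x:[22,29] y:[53/2,32] z:[85/3,92/3] -> hit [85/3,29] leaf, test {P2(miss), P13(miss)}
    N7 x:[47/2,57/2] y:[24,29] z:[25,85/3] -> hit [25,85/3] leaf, test {P8@t=25, P11(miss)}
  N9 x:[35/2,47/2] y:[22,35] z:[71/3,98/3] -> miss, prune
  N10 x:[11,37/2] y:[69/2,83/2] z:[61/3,28] -> miss, prune

Visited [0, 4, 5, 2, 7, 9, 10]. Tests: 7 box, 2 leaf. Nearest: P8.

== RESULT ==
8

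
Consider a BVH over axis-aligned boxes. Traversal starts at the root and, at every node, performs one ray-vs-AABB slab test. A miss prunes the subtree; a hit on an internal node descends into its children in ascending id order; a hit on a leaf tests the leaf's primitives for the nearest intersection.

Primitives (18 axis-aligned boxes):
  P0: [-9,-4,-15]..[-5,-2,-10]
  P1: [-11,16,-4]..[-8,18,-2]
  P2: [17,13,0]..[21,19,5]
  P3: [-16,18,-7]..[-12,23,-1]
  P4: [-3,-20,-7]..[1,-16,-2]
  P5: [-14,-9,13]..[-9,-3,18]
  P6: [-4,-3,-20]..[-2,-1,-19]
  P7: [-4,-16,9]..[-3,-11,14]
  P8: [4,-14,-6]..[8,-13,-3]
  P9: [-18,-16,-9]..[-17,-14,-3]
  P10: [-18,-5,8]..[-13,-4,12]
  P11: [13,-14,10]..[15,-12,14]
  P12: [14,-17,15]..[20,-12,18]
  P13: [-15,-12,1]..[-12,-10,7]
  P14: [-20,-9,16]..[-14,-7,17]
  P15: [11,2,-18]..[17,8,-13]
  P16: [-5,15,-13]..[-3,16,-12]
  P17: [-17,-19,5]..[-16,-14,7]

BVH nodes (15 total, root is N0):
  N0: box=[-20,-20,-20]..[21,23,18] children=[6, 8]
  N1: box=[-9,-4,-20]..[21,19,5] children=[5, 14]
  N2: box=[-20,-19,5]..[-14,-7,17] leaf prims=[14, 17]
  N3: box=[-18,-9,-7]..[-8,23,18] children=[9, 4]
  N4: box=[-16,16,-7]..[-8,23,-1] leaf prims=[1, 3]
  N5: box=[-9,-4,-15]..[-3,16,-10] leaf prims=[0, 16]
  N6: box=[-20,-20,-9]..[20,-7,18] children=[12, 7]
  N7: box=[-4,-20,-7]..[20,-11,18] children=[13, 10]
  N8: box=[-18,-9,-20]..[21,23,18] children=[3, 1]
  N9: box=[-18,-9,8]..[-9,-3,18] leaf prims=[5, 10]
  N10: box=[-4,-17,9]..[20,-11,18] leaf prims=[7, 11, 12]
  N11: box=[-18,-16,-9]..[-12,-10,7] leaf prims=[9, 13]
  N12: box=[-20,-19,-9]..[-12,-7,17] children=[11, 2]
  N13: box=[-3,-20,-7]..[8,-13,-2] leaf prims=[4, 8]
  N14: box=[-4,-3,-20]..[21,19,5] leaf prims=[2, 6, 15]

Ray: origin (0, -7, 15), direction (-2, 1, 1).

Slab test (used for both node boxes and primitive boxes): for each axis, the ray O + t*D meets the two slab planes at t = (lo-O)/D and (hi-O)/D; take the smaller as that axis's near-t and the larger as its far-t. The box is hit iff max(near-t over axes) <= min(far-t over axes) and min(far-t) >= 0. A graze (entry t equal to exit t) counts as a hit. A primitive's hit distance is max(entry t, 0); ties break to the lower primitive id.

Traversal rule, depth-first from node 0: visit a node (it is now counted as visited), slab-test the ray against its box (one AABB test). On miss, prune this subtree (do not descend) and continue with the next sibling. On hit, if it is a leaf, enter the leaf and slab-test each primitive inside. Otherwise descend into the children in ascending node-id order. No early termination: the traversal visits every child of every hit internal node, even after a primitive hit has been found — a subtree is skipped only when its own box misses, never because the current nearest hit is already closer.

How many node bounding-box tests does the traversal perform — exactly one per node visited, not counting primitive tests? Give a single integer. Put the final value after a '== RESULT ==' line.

Trace the traversal:
N0 x:[-21/2,10] y:[-13,30] z:[-35,3] -> hit [-21/2,3], descend [6, 8]
  N6 x:[-10,10] y:[-13,0] z:[-24,3] -> hit [-10,0], descend [7, 12]
    N7 x:[-10,2] y:[-13,-4] z:[-22,3] -> miss, prune
    N12 x:[6,10] y:[-12,0] z:[-24,2] -> miss, prune
  N8 x:[-21/2,9] y:[-2,30] z:[-35,3] -> hit [-2,3], descend [1, 3]
    N1 x:[-21/2,9/2] y:[3,26] z:[-35,-10] -> miss, prune
    N3 x:[4,9] y:[-2,30] z:[-22,3] -> miss, prune

Visited [0, 6, 7, 12, 8, 1, 3]. Tests: 7 box, 0 leaf. Nearest: miss.

== RESULT ==
7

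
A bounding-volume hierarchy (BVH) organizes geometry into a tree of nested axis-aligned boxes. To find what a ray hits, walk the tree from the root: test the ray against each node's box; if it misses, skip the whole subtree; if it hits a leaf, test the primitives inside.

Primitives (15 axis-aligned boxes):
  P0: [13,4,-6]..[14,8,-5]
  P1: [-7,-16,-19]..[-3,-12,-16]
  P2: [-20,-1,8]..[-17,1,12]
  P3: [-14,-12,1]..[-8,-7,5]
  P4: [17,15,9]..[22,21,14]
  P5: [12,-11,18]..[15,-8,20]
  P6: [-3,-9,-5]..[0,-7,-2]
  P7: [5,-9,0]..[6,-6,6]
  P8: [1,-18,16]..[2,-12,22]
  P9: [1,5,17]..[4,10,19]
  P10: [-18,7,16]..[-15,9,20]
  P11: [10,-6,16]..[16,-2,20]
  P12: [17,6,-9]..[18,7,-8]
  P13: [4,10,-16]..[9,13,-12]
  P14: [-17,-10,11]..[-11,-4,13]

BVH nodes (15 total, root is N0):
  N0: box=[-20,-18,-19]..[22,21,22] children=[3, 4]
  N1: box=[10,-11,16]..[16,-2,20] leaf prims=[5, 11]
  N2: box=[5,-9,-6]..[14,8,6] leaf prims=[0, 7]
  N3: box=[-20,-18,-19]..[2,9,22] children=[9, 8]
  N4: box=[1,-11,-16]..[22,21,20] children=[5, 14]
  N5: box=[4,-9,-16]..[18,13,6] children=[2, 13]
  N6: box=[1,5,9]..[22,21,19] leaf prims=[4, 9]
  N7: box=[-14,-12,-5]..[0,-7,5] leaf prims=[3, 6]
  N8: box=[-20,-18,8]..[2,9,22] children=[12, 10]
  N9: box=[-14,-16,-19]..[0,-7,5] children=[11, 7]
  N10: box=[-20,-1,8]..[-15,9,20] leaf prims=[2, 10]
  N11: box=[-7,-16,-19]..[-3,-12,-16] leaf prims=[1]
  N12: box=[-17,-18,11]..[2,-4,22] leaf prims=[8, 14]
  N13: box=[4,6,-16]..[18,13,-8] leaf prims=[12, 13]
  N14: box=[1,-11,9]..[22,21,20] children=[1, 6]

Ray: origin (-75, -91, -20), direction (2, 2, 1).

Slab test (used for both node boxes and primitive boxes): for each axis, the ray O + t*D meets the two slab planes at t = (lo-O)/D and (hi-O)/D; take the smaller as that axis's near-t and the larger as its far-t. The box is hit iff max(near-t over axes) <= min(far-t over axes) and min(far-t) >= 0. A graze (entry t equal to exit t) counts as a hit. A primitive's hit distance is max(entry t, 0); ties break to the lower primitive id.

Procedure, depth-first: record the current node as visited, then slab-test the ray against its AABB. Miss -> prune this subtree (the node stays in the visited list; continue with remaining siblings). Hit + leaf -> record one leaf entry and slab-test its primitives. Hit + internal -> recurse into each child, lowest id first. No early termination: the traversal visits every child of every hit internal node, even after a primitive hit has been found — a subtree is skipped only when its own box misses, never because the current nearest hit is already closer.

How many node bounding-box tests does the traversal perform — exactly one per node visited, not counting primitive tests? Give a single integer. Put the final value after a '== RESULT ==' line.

Walk:
N0 x:[55/2,97/2] y:[73/2,56] z:[1,42] -> hit [73/2,42], descend [3, 4]
  N3 x:[55/2,77/2] y:[73/2,50] z:[1,42] -> hit [73/2,77/2], descend [8, 9]
    N8 x:[55/2,77/2] y:[73/2,50] z:[28,42] -> hit [73/2,77/2], descend [10, 12]
      N10 x:[55/2,30] y:[45,50] z:[28,40] -> miss, prune
      N12 x:[29,77/2] y:[73/2,87/2] z:[31,42] -> hit [73/2,77/2] leaf, test {P8@t=38, P14(miss)}
    N9 x:[61/2,75/2] y:[75/2,42] z:[1,25] -> miss, prune
  N4 x:[38,97/2] y:[40,56] z:[4,40] -> hit [40,40], descend [5, 14]
    N5 x:[79/2,93/2] y:[41,52] z:[4,26] -> miss, prune
    N14 x:[38,97/2] y:[40,56] z:[29,40] -> hit [40,40], descend [1, 6]
      N1 x:[85/2,91/2] y:[40,89/2] z:[36,40] -> miss, prune
      N6 x:[38,97/2] y:[48,56] z:[29,39] -> miss, prune

11 AABB tests over nodes [0, 3, 8, 10, 12, 9, 4, 5, 14, 1, 6]; 1 leaf entered; closest P8.

== RESULT ==
11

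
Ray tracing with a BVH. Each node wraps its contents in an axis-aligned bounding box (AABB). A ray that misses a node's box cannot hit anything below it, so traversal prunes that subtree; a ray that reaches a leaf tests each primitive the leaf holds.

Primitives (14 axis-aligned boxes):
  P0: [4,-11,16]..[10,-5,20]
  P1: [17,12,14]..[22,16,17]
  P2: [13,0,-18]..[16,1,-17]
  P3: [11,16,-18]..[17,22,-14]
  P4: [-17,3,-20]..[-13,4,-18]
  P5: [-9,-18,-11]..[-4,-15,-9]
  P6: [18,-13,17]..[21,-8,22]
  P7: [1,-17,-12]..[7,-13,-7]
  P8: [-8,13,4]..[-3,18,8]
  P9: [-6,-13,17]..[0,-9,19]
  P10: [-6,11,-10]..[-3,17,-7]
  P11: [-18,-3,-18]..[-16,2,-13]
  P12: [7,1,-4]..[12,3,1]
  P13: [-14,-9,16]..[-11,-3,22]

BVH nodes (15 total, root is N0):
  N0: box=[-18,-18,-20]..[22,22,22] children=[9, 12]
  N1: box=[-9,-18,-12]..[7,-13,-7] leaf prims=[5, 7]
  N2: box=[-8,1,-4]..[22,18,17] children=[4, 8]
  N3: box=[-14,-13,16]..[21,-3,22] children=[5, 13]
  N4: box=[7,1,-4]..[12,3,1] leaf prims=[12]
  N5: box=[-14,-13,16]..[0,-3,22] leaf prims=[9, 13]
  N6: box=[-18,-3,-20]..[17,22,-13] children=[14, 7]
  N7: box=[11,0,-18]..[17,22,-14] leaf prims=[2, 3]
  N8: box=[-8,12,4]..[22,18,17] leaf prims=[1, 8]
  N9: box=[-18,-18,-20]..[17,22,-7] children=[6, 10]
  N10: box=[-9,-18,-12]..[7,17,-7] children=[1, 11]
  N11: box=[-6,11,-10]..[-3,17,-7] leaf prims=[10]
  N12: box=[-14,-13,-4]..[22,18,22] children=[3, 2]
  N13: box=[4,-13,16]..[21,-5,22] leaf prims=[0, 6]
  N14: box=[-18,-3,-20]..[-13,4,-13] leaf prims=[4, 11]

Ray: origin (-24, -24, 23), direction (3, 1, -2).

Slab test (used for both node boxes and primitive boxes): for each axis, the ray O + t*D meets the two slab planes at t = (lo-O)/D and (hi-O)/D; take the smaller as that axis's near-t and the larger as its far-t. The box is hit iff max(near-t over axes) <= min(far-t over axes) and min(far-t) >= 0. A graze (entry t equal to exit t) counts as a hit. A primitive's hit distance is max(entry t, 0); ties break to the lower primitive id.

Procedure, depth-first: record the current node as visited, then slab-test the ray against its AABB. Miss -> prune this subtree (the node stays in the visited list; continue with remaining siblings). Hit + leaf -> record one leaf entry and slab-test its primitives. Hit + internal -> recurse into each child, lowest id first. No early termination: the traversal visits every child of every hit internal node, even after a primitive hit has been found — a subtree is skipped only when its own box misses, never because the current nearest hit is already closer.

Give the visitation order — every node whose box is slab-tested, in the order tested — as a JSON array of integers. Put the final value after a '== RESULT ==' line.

Walk:
N0 x:[2,46/3] y:[6,46] z:[1/2,43/2] -> hit [6,46/3], descend [9, 12]
  N9 x:[2,41/3] y:[6,46] z:[15,43/2] -> miss, prune
  N12 x:[10/3,46/3] y:[11,42] z:[1/2,27/2] -> hit [11,27/2], descend [2, 3]
    N2 x:[16/3,46/3] y:[25,42] z:[3,27/2] -> miss, prune
    N3 x:[10/3,15] y:[11,21] z:[1/2,7/2] -> miss, prune

Summary -> nodes [0, 9, 12, 2, 3]; box-tests=5; leaf-entries=0; first=miss

== RESULT ==
[0, 9, 12, 2, 3]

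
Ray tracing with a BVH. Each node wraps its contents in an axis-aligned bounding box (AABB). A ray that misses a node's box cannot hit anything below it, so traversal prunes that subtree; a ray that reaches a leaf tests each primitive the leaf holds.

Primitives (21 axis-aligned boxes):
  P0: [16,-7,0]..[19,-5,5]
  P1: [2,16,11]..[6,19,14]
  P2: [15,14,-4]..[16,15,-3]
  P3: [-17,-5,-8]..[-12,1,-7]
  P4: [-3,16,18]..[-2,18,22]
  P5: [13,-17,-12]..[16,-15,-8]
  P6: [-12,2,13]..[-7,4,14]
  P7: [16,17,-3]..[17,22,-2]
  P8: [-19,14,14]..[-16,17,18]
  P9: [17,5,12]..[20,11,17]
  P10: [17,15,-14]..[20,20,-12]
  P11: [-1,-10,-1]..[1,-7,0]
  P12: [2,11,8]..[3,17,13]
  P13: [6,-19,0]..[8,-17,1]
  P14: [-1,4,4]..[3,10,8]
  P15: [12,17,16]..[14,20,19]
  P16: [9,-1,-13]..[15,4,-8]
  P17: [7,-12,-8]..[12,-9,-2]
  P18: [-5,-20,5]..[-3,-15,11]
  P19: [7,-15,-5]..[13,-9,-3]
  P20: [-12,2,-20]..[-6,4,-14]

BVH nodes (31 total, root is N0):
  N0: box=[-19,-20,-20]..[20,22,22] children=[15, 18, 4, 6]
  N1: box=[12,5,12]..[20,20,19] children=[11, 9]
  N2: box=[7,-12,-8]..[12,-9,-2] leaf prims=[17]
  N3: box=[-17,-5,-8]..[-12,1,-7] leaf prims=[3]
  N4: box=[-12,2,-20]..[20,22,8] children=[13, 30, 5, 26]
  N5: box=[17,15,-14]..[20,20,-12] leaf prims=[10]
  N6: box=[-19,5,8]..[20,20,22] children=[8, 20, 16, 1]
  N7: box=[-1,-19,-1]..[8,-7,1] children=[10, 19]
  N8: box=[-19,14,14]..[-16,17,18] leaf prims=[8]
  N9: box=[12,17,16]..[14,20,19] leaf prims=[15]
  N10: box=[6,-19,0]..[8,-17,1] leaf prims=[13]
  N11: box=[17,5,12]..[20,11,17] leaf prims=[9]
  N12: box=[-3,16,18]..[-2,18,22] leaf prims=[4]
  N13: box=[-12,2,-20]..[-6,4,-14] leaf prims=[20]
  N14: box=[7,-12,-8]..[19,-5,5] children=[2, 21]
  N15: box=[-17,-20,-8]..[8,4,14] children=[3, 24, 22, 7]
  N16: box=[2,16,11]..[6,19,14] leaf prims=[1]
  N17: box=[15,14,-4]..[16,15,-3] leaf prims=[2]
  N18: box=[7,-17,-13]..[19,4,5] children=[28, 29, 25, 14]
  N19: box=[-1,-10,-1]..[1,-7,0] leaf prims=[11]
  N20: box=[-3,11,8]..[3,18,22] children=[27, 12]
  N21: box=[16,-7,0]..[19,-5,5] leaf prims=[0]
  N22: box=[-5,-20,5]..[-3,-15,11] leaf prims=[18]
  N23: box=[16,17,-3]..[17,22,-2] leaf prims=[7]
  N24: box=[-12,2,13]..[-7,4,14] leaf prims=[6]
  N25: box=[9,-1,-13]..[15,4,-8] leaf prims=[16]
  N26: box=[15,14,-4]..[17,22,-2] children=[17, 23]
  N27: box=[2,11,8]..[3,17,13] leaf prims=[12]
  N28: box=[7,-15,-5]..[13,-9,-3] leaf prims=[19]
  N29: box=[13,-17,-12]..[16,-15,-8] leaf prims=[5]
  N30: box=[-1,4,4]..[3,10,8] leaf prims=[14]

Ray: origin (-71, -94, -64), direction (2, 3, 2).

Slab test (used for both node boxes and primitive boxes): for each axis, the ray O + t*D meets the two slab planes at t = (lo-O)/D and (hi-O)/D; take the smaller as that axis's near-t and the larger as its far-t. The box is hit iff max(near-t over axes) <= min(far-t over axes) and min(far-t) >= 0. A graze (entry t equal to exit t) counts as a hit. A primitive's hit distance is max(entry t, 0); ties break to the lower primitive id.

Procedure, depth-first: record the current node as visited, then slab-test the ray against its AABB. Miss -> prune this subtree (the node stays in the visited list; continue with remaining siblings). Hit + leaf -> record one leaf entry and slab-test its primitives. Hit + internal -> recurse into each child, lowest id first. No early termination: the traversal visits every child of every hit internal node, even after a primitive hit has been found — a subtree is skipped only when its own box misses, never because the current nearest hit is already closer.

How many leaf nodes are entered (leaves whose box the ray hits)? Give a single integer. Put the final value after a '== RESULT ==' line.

Trace the traversal:
N0 x:[26,91/2] y:[74/3,116/3] z:[22,43] -> hit [26,116/3], descend [4, 6, 15, 18]
  N4 x:[59/2,91/2] y:[32,116/3] z:[22,36] -> hit [32,36], descend [5, 13, 26, 30]
    N5 x:[44,91/2] y:[109/3,38] z:[25,26] -> miss, prune
    N13 x:[59/2,65/2] y:[32,98/3] z:[22,25] -> miss, prune
    N26 x:[43,44] y:[36,116/3] z:[30,31] -> miss, prune
    N30 x:[35,37] y:[98/3,104/3] z:[34,36] -> miss, prune
  N6 x:[26,91/2] y:[33,38] z:[36,43] -> hit [36,38], descend [1, 8, 16, 20]
    N1 x:[83/2,91/2] y:[33,38] z:[38,83/2] -> miss, prune
    N8 x:[26,55/2] y:[36,37] z:[39,41] -> miss, prune
    N16 x:[73/2,77/2] y:[110/3,113/3] z:[75/2,39] -> hit [75/2,113/3] leaf, test {P1@t=75/2}
    N20 x:[34,37] y:[35,112/3] z:[36,43] -> hit [36,37], descend [12, 27]
      N12 x:[34,69/2] y:[110/3,112/3] z:[41,43] -> miss, prune
      N27 x:[73/2,37] y:[35,37] z:[36,77/2] -> hit [73/2,37] leaf, test {P12@t=73/2}
  N15 x:[27,79/2] y:[74/3,98/3] z:[28,39] -> hit [28,98/3], descend [3, 7, 22, 24]
    N3 x:[27,59/2] y:[89/3,95/3] z:[28,57/2] -> miss, prune
    N7 x:[35,79/2] y:[25,29] z:[63/2,65/2] -> miss, prune
    N22 x:[33,34] y:[74/3,79/3] z:[69/2,75/2] -> miss, prune
    N24 x:[59/2,32] y:[32,98/3] z:[77/2,39] -> miss, prune
  N18 x:[39,45] y:[77/3,98/3] z:[51/2,69/2] -> miss, prune

19 AABB tests over nodes [0, 4, 5, 13, 26, 30, 6, 1, 8, 16, 20, 12, 27, 15, 3, 7, 22, 24, 18]; 2 leaves entered; closest P12.

== RESULT ==
2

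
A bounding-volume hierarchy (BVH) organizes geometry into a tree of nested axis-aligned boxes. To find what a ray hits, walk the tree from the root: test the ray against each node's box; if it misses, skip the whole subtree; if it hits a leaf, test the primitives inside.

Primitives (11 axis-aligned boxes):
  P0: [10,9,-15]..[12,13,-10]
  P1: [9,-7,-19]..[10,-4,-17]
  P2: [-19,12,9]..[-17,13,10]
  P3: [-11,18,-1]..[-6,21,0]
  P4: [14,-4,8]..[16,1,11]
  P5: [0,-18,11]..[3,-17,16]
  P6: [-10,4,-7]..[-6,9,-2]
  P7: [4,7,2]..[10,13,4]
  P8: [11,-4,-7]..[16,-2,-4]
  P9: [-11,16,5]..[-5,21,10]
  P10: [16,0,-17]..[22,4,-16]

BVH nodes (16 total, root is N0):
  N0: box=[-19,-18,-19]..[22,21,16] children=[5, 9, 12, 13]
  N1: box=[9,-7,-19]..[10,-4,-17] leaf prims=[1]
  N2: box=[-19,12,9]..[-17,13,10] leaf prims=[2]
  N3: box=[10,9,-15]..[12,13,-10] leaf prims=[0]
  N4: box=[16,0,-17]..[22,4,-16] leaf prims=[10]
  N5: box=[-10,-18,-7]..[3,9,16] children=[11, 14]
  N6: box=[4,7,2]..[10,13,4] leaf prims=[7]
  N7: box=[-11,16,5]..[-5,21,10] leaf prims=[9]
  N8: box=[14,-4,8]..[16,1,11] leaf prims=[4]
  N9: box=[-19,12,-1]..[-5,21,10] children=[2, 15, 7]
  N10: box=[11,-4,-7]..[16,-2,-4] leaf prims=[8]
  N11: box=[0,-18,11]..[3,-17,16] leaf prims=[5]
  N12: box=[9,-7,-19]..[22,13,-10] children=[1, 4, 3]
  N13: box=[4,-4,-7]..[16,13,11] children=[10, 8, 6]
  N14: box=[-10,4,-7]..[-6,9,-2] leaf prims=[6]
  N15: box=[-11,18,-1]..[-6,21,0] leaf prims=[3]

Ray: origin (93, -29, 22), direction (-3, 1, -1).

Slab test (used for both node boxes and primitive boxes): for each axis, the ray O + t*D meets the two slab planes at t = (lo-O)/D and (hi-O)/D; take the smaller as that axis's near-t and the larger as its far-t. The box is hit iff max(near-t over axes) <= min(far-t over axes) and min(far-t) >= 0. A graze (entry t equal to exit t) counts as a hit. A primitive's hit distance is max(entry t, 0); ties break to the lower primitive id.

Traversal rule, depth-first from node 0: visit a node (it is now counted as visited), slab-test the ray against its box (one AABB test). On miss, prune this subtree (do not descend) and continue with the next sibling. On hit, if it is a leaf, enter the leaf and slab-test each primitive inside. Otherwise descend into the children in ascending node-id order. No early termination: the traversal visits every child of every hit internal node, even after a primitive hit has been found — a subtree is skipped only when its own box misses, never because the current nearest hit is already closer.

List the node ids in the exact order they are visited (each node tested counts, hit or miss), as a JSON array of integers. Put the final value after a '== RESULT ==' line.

Traverse from the root:
N0 x:[71/3,112/3] y:[11,50] z:[6,41] -> hit [71/3,112/3], descend [5, 9, 12, 13]
  N5 x:[30,103/3] y:[11,38] z:[6,29] -> miss, prune
  N9 x:[98/3,112/3] y:[41,50] z:[12,23] -> miss, prune
  N12 x:[71/3,28] y:[22,42] z:[32,41] -> miss, prune
  N13 x:[77/3,89/3] y:[25,42] z:[11,29] -> hit [77/3,29], descend [6, 8, 10]
    N6 x:[83/3,89/3] y:[36,42] z:[18,20] -> miss, prune
    N8 x:[77/3,79/3] y:[25,30] z:[11,14] -> miss, prune
    N10 x:[77/3,82/3] y:[25,27] z:[26,29] -> hit [26,27] leaf, test {P8@t=26}

8 AABB tests over nodes [0, 5, 9, 12, 13, 6, 8, 10]; 1 leaf entered; closest P8.

== RESULT ==
[0, 5, 9, 12, 13, 6, 8, 10]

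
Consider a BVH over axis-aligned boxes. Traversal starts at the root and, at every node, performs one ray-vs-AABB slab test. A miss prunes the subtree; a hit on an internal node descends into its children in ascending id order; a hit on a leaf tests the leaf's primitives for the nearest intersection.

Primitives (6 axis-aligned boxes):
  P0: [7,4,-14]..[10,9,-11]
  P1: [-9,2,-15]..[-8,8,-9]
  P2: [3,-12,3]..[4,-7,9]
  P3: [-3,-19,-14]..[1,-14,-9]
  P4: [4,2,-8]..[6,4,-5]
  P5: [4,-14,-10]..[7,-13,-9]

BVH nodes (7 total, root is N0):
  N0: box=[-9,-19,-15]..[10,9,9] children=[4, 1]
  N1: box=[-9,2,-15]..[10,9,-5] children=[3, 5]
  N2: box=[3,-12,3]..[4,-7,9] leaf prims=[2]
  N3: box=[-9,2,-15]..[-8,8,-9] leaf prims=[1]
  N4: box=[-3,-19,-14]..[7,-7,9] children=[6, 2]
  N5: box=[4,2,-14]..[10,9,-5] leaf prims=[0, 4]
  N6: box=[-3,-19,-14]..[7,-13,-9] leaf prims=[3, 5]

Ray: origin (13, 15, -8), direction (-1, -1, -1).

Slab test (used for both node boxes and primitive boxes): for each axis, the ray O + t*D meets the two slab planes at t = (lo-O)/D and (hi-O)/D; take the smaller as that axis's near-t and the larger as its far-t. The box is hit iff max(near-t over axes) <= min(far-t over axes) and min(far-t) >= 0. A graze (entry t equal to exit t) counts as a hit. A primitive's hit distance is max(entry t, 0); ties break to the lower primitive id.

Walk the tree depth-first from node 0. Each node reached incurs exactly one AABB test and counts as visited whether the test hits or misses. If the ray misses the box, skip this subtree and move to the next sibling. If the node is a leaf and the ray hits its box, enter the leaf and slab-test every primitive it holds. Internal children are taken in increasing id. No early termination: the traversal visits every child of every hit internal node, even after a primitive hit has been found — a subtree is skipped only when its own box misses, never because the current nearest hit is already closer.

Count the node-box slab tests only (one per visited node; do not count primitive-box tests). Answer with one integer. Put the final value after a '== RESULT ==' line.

Traverse from the root:
N0 x:[3,22] y:[6,34] z:[-17,7] -> hit [6,7], descend [1, 4]
  N1 x:[3,22] y:[6,13] z:[-3,7] -> hit [6,7], descend [3, 5]
    N3 x:[21,22] y:[7,13] z:[1,7] -> miss, prune
    N5 x:[3,9] y:[6,13] z:[-3,6] -> hit [6,6] leaf, test {P0@t=6, P4(miss)}
  N4 x:[6,16] y:[22,34] z:[-17,6] -> miss, prune

5 AABB tests over nodes [0, 1, 3, 5, 4]; 1 leaf entered; closest P0.

== RESULT ==
5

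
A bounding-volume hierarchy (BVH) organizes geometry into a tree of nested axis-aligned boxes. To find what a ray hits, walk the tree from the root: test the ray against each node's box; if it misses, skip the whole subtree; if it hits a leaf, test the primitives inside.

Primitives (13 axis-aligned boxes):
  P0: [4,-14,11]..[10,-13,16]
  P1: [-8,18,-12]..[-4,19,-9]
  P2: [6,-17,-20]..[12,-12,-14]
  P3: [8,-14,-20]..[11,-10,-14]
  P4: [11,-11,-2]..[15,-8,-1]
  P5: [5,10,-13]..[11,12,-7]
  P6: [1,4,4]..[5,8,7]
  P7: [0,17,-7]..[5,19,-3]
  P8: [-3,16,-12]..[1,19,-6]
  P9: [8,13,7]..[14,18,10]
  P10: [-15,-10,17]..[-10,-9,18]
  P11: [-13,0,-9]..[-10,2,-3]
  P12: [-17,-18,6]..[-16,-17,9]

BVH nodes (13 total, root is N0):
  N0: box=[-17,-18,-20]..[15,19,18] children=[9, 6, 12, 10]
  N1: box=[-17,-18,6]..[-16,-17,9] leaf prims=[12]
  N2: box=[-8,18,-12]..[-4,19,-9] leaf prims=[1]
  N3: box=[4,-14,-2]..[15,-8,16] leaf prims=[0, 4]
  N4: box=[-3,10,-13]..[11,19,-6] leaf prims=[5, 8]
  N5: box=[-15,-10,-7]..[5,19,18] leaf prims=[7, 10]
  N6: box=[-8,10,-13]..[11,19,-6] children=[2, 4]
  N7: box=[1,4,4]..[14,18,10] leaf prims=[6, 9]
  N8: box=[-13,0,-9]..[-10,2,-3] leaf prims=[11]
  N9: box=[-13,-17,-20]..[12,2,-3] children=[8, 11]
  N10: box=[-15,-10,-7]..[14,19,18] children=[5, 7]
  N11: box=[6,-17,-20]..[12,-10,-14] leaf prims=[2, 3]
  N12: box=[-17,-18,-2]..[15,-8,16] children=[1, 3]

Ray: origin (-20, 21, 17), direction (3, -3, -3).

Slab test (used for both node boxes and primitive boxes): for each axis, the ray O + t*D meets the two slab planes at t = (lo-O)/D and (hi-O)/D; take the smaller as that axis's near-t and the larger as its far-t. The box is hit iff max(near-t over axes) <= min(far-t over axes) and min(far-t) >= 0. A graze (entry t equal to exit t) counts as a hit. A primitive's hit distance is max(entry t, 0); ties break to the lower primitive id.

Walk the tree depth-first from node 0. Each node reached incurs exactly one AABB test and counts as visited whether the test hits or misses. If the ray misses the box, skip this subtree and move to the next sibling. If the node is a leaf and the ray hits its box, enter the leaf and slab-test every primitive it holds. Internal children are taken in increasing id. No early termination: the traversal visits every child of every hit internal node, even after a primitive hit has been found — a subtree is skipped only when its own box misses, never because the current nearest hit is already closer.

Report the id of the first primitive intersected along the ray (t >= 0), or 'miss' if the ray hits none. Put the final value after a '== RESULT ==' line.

Walk:
N0 x:[1,35/3] y:[2/3,13] z:[-1/3,37/3] -> hit [1,35/3], descend [6, 9, 10, 12]
  N6 x:[4,31/3] y:[2/3,11/3] z:[23/3,10] -> miss, prune
  N9 x:[7/3,32/3] y:[19/3,38/3] z:[20/3,37/3] -> hit [20/3,32/3], descend [8, 11]
    N8 x:[7/3,10/3] y:[19/3,7] z:[20/3,26/3] -> miss, prune
    N11 x:[26/3,32/3] y:[31/3,38/3] z:[31/3,37/3] -> hit [31/3,32/3] leaf, test {P2(miss), P3@t=31/3}
  N10 x:[5/3,34/3] y:[2/3,31/3] z:[-1/3,8] -> hit [5/3,8], descend [5, 7]
    N5 x:[5/3,25/3] y:[2/3,31/3] z:[-1/3,8] -> hit [5/3,8] leaf, test {P7(miss), P10(miss)}
    N7 x:[7,34/3] y:[1,17/3] z:[7/3,13/3] -> miss, prune
  N12 x:[1,35/3] y:[29/3,13] z:[1/3,19/3] -> miss, prune

order=[0, 6, 9, 8, 11, 10, 5, 7, 12]  |boxes|=9  |leaves|=2  hit=P3

== RESULT ==
3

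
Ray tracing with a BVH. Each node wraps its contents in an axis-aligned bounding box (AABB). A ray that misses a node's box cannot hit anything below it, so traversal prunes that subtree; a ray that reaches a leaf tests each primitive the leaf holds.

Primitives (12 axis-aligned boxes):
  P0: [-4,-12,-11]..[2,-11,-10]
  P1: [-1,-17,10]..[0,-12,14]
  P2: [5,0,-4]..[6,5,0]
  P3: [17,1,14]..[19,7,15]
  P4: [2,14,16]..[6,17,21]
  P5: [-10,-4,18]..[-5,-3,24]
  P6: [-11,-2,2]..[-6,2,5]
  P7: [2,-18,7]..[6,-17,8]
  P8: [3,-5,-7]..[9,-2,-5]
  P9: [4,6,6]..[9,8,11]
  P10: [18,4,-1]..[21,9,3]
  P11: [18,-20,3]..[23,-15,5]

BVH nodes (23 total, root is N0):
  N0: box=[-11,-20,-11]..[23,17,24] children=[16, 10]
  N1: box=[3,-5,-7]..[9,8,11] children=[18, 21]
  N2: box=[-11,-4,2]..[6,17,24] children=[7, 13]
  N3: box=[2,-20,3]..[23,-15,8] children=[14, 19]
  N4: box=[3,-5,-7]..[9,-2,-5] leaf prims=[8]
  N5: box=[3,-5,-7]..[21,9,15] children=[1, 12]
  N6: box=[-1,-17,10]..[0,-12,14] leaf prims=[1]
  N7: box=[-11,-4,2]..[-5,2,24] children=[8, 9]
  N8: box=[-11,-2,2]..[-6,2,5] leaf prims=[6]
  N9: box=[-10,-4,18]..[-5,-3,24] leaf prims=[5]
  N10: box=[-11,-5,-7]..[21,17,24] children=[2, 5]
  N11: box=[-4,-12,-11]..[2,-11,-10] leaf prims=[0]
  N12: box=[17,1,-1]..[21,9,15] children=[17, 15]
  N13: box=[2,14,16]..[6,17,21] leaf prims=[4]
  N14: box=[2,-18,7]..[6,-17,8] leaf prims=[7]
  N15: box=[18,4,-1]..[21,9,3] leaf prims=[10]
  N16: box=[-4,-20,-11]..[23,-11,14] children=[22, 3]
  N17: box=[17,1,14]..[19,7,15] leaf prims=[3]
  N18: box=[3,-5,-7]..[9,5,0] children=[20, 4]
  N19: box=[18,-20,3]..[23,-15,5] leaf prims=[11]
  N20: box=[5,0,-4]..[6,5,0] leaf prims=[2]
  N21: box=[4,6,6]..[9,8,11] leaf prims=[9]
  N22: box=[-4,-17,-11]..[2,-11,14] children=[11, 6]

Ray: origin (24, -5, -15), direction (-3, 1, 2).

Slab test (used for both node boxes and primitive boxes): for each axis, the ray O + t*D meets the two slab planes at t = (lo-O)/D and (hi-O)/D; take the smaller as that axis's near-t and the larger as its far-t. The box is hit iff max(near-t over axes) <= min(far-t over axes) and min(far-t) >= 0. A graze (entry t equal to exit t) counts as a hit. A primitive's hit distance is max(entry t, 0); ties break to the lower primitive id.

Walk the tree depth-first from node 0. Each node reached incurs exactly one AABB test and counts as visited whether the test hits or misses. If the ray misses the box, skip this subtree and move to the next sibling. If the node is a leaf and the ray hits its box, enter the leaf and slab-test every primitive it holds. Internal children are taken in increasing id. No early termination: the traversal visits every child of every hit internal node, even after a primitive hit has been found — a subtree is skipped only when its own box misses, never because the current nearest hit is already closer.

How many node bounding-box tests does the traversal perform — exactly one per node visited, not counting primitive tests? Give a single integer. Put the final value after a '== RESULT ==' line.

Trace the traversal:
N0 x:[1/3,35/3] y:[-15,22] z:[2,39/2] -> hit [2,35/3], descend [10, 16]
  N10 x:[1,35/3] y:[0,22] z:[4,39/2] -> hit [4,35/3], descend [2, 5]
    N2 x:[6,35/3] y:[1,22] z:[17/2,39/2] -> hit [17/2,35/3], descend [7, 13]
      N7 x:[29/3,35/3] y:[1,7] z:[17/2,39/2] -> miss, prune
      N13 x:[6,22/3] y:[19,22] z:[31/2,18] -> miss, prune
    N5 x:[1,7] y:[0,14] z:[4,15] -> hit [4,7], descend [1, 12]
      N1 x:[5,7] y:[0,13] z:[4,13] -> hit [5,7], descend [18, 21]
        N18 x:[5,7] y:[0,10] z:[4,15/2] -> hit [5,7], descend [4, 20]
          N4 x:[5,7] y:[0,3] z:[4,5] -> miss, prune
          N20 x:[6,19/3] y:[5,10] z:[11/2,15/2] -> hit [6,19/3] leaf, test {P2@t=6}
        N21 x:[5,20/3] y:[11,13] z:[21/2,13] -> miss, prune
      N12 x:[1,7/3] y:[6,14] z:[7,15] -> miss, prune
  N16 x:[1/3,28/3] y:[-15,-6] z:[2,29/2] -> miss, prune

13 AABB tests over nodes [0, 10, 2, 7, 13, 5, 1, 18, 4, 20, 21, 12, 16]; 1 leaf entered; closest P2.

== RESULT ==
13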